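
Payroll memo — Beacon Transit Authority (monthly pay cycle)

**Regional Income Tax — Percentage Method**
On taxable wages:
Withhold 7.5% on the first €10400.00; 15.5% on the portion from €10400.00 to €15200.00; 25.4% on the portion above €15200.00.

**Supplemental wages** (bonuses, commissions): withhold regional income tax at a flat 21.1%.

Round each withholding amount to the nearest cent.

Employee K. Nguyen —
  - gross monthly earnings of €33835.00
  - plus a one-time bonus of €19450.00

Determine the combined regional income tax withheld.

Regional Income Tax: taxable = €33835.00
  €1524.00 + 25.4% × (€33835.00 − €15200.00) = €1524.00 + 25.4% × €18635.00 = €6257.29
Supplemental (21.1% flat on bonus): 21.1% × €19450.00 = €4103.95
Total regional income tax: €6257.29 + €4103.95 = €10361.24

€10361.24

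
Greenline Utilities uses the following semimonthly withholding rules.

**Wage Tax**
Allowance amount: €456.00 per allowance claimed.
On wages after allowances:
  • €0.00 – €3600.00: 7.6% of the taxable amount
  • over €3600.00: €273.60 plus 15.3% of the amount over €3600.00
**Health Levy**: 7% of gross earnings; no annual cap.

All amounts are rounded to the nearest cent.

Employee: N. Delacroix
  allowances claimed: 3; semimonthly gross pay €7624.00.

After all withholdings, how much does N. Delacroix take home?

Wage Tax: taxable = €7624.00 − 3×€456.00 = €6256.00
  €273.60 + 15.3% × (€6256.00 − €3600.00) = €273.60 + 15.3% × €2656.00 = €679.97
Health Levy: 7% × €7624.00 = €533.68
Total withheld: €679.97 + €533.68 = €1213.65
Net pay: €7624.00 − €1213.65 = €6410.35

€6410.35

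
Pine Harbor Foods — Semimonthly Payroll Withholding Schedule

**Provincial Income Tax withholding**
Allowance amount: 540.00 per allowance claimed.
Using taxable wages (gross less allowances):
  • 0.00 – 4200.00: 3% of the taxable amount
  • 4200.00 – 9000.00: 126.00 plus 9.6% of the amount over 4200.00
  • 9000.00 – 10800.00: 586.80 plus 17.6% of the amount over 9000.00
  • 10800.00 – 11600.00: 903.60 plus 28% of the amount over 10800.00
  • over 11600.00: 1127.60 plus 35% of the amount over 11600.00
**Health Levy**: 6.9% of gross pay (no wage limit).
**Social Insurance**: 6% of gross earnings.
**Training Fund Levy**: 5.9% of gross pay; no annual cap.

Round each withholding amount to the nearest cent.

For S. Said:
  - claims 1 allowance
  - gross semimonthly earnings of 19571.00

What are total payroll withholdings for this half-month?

Provincial Income Tax: taxable = 19571.00 − 1×540.00 = 19031.00
  1127.60 + 35% × (19031.00 − 11600.00) = 1127.60 + 35% × 7431.00 = 3728.45
Health Levy: 6.9% × 19571.00 = 1350.40
Social Insurance: 6% × 19571.00 = 1174.26
Training Fund Levy: 5.9% × 19571.00 = 1154.69
Total: 3728.45 + 1350.40 + 1174.26 + 1154.69 = 7407.80

7407.80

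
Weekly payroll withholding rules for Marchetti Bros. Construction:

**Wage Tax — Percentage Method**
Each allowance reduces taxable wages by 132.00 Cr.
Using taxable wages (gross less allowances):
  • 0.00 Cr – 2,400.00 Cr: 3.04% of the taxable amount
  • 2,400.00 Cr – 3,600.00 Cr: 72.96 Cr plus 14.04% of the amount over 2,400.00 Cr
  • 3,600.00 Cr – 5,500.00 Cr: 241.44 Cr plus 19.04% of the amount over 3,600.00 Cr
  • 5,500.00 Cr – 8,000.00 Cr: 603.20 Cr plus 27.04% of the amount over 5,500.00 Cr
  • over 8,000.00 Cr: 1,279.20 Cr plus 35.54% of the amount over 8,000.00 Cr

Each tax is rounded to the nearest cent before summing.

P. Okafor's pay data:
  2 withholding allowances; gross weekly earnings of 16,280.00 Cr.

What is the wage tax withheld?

4,128.09 Cr

Wage Tax: taxable = 16,280.00 Cr − 2×132.00 Cr = 16,016.00 Cr
  1,279.20 Cr + 35.54% × (16,016.00 Cr − 8,000.00 Cr) = 1,279.20 Cr + 35.54% × 8,016.00 Cr = 4,128.09 Cr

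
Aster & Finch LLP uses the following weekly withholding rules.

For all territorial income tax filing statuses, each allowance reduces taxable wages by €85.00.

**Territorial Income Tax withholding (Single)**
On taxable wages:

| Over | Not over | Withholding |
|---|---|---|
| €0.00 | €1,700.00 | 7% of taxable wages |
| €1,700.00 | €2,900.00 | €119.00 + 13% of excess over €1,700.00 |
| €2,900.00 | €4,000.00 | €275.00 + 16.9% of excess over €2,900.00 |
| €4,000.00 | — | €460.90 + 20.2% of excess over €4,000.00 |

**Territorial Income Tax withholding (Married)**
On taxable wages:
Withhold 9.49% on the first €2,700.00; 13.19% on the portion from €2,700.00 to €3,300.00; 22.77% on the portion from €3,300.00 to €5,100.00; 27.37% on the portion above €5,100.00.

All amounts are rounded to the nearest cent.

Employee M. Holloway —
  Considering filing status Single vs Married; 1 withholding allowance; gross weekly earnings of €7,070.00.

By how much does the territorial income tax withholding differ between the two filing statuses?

€197.28

Territorial Income Tax (Single): taxable = €7,070.00 − 1×€85.00 = €6,985.00
  €460.90 + 20.2% × (€6,985.00 − €4,000.00) = €460.90 + 20.2% × €2,985.00 = €1,063.87
Territorial Income Tax (Married): taxable = €7,070.00 − 1×€85.00 = €6,985.00
  €745.23 + 27.37% × (€6,985.00 − €5,100.00) = €745.23 + 27.37% × €1,885.00 = €1,261.15
Difference: |€1,063.87 − €1,261.15| = €197.28 (higher under Married)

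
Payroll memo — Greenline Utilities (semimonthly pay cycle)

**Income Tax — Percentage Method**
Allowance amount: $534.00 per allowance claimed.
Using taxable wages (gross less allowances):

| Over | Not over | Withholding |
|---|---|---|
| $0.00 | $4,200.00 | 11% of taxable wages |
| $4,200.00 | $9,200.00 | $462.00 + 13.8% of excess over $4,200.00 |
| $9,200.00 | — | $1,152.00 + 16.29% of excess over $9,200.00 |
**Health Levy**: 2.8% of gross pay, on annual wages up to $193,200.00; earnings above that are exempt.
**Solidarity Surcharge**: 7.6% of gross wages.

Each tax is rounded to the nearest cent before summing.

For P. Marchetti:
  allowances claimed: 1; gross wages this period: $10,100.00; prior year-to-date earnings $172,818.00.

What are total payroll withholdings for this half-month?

$2,262.02

Income Tax: taxable = $10,100.00 − 1×$534.00 = $9,566.00
  $1,152.00 + 16.29% × ($9,566.00 − $9,200.00) = $1,152.00 + 16.29% × $366.00 = $1,211.62
Health Levy: 2.8% × $10,100.00 = $282.80
Solidarity Surcharge: 7.6% × $10,100.00 = $767.60
Total: $1,211.62 + $282.80 + $767.60 = $2,262.02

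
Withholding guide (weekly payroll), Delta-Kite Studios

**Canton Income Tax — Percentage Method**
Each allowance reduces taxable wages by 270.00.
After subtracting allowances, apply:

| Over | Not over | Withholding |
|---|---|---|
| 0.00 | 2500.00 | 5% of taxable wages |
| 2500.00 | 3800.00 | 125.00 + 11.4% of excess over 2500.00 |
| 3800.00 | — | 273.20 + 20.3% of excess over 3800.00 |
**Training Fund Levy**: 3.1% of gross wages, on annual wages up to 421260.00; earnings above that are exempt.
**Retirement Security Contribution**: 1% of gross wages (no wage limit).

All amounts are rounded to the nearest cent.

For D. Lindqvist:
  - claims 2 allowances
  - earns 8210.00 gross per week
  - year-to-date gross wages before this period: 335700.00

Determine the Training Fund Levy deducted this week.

Training Fund Levy: 3.1% × 8210.00 = 254.51

254.51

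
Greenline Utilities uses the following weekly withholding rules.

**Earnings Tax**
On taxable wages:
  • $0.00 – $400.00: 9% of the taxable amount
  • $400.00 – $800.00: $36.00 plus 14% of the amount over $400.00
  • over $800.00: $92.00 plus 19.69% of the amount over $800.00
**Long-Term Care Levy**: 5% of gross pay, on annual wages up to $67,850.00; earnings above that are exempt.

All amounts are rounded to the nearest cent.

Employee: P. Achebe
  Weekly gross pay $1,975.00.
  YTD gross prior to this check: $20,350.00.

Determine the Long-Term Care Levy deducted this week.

Long-Term Care Levy: 5% × $1,975.00 = $98.75

$98.75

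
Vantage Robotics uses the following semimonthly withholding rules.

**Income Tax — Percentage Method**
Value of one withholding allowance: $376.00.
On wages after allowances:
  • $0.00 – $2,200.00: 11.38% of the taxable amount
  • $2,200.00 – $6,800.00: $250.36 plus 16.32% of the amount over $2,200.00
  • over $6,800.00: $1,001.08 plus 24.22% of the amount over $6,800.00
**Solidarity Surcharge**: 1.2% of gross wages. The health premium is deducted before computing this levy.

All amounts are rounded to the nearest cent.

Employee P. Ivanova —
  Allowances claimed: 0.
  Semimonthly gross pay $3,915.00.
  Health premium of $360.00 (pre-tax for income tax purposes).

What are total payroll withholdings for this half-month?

Income Tax: taxable = $3,915.00 − $360.00 = $3,555.00
  $250.36 + 16.32% × ($3,555.00 − $2,200.00) = $250.36 + 16.32% × $1,355.00 = $471.50
Solidarity Surcharge: 1.2% × $3,555.00 = $42.66
Total: $471.50 + $42.66 = $514.16

$514.16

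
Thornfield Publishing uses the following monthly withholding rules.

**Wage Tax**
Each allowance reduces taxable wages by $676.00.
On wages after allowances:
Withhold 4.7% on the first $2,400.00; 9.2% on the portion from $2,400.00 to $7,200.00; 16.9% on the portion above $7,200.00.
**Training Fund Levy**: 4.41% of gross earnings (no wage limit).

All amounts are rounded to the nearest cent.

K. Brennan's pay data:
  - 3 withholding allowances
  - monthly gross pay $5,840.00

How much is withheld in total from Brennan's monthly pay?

$500.24

Wage Tax: taxable = $5,840.00 − 3×$676.00 = $3,812.00
  $112.80 + 9.2% × ($3,812.00 − $2,400.00) = $112.80 + 9.2% × $1,412.00 = $242.70
Training Fund Levy: 4.41% × $5,840.00 = $257.54
Total: $242.70 + $257.54 = $500.24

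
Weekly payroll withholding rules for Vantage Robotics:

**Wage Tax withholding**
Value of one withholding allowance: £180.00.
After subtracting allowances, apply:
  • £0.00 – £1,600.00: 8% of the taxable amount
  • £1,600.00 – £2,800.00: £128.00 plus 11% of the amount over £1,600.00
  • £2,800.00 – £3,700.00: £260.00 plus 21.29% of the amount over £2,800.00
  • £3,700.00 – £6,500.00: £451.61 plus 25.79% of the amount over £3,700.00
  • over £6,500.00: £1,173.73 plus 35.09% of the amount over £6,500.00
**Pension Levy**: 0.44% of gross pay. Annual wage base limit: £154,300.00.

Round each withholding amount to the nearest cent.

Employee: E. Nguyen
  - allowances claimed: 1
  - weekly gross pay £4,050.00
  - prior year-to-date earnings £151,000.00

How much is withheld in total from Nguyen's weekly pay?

£509.97

Wage Tax: taxable = £4,050.00 − 1×£180.00 = £3,870.00
  £451.61 + 25.79% × (£3,870.00 − £3,700.00) = £451.61 + 25.79% × £170.00 = £495.45
Pension Levy: cap £154,300.00 − YTD £151,000.00 = £3,300.00 subject; 0.44% × £3,300.00 = £14.52
Total: £495.45 + £14.52 = £509.97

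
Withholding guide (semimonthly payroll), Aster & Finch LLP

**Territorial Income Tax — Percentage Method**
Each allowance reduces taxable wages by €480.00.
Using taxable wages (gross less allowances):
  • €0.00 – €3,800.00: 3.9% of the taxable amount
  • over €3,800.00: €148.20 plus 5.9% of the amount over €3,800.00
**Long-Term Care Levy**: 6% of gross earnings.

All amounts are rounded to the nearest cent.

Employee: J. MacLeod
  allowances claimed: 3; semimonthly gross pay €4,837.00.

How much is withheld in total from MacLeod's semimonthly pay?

€422.70

Territorial Income Tax: taxable = €4,837.00 − 3×€480.00 = €3,397.00
  3.9% × €3,397.00 = €132.48
Long-Term Care Levy: 6% × €4,837.00 = €290.22
Total: €132.48 + €290.22 = €422.70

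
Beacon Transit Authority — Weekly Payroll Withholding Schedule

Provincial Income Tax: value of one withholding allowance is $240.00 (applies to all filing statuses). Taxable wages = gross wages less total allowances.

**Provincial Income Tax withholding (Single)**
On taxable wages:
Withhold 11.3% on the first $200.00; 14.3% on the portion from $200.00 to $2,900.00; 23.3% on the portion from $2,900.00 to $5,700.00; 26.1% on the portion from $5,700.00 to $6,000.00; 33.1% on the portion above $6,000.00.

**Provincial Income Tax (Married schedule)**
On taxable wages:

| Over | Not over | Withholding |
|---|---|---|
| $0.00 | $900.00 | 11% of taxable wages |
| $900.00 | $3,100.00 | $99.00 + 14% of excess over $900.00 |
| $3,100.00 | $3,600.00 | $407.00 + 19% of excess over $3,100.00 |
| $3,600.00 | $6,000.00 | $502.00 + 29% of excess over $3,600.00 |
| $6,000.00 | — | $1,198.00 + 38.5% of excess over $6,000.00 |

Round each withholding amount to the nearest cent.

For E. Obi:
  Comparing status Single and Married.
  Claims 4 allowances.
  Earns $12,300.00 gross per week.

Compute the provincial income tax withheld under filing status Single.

$2,906.94

Provincial Income Tax (Single): taxable = $12,300.00 − 4×$240.00 = $11,340.00
  $1,139.40 + 33.1% × ($11,340.00 − $6,000.00) = $1,139.40 + 33.1% × $5,340.00 = $2,906.94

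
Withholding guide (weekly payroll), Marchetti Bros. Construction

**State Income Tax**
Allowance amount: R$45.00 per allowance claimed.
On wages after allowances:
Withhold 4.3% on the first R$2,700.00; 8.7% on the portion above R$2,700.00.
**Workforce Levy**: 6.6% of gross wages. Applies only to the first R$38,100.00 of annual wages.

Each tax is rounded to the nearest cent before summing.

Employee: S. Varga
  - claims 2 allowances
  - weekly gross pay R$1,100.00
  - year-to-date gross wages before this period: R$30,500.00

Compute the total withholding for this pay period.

State Income Tax: taxable = R$1,100.00 − 2×R$45.00 = R$1,010.00
  4.3% × R$1,010.00 = R$43.43
Workforce Levy: 6.6% × R$1,100.00 = R$72.60
Total: R$43.43 + R$72.60 = R$116.03

R$116.03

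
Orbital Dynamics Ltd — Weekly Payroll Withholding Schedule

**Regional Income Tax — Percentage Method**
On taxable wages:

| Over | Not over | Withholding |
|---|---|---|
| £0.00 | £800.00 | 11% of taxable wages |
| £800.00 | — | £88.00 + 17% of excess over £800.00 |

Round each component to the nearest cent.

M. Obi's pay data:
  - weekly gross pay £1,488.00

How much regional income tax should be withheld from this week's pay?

Regional Income Tax: taxable = £1,488.00
  £88.00 + 17% × (£1,488.00 − £800.00) = £88.00 + 17% × £688.00 = £204.96

£204.96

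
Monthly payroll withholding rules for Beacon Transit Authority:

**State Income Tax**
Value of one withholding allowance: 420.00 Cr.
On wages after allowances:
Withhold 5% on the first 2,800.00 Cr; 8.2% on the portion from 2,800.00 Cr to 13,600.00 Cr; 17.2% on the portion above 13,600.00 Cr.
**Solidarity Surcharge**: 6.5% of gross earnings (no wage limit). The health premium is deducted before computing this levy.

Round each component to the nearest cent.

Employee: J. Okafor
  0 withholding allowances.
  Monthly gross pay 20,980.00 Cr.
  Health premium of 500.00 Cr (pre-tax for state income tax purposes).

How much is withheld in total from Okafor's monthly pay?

3,540.16 Cr

State Income Tax: taxable = 20,980.00 Cr − 500.00 Cr = 20,480.00 Cr
  1,025.60 Cr + 17.2% × (20,480.00 Cr − 13,600.00 Cr) = 1,025.60 Cr + 17.2% × 6,880.00 Cr = 2,208.96 Cr
Solidarity Surcharge: 6.5% × 20,480.00 Cr = 1,331.20 Cr
Total: 2,208.96 Cr + 1,331.20 Cr = 3,540.16 Cr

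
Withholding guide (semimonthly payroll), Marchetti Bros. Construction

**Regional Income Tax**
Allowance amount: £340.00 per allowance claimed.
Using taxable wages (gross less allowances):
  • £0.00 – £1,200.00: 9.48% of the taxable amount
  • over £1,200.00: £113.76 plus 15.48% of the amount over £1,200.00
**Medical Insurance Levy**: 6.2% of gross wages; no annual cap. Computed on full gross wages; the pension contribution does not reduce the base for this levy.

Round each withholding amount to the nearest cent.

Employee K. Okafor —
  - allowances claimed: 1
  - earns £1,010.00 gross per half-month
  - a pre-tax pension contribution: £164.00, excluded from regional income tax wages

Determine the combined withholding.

Regional Income Tax: taxable = £1,010.00 − £164.00 − 1×£340.00 = £506.00
  9.48% × £506.00 = £47.97
Medical Insurance Levy: 6.2% × £1,010.00 = £62.62
Total: £47.97 + £62.62 = £110.59

£110.59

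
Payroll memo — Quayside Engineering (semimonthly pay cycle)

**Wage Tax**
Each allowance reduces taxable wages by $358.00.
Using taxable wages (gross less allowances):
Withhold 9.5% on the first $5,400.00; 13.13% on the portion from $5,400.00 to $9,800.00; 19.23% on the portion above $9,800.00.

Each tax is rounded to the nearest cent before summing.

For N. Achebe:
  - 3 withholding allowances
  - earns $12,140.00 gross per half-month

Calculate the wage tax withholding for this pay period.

Wage Tax: taxable = $12,140.00 − 3×$358.00 = $11,066.00
  $1,090.72 + 19.23% × ($11,066.00 − $9,800.00) = $1,090.72 + 19.23% × $1,266.00 = $1,334.17

$1,334.17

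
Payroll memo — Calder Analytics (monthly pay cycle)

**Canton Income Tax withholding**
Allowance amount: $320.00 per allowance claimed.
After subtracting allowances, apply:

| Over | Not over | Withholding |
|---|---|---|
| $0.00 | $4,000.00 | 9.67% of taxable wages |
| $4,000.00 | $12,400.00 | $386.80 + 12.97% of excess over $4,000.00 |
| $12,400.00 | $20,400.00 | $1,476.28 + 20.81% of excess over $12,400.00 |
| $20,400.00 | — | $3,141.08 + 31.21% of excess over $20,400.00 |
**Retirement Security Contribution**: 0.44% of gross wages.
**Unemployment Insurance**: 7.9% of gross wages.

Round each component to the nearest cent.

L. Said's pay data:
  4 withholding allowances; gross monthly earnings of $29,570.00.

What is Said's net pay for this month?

$21,500.31

Canton Income Tax: taxable = $29,570.00 − 4×$320.00 = $28,290.00
  $3,141.08 + 31.21% × ($28,290.00 − $20,400.00) = $3,141.08 + 31.21% × $7,890.00 = $5,603.55
Retirement Security Contribution: 0.44% × $29,570.00 = $130.11
Unemployment Insurance: 7.9% × $29,570.00 = $2,336.03
Total withheld: $5,603.55 + $130.11 + $2,336.03 = $8,069.69
Net pay: $29,570.00 − $8,069.69 = $21,500.31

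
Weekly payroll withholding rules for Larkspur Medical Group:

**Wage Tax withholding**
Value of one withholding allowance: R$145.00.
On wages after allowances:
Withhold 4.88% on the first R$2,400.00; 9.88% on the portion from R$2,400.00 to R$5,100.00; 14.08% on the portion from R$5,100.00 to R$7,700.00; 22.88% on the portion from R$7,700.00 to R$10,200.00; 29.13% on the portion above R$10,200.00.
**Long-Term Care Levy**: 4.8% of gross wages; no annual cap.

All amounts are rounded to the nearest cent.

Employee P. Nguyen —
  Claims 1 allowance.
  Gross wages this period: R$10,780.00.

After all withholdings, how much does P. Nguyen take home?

Wage Tax: taxable = R$10,780.00 − 1×R$145.00 = R$10,635.00
  R$1,321.96 + 29.13% × (R$10,635.00 − R$10,200.00) = R$1,321.96 + 29.13% × R$435.00 = R$1,448.68
Long-Term Care Levy: 4.8% × R$10,780.00 = R$517.44
Total withheld: R$1,448.68 + R$517.44 = R$1,966.12
Net pay: R$10,780.00 − R$1,966.12 = R$8,813.88

R$8,813.88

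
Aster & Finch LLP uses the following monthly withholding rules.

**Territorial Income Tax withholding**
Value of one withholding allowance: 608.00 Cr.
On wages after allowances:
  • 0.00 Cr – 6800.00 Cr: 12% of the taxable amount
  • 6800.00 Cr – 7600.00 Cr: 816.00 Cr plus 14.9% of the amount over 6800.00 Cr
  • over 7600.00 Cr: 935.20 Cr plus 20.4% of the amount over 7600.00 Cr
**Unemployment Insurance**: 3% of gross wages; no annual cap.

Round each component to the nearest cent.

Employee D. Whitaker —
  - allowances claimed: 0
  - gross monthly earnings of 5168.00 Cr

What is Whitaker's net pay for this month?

4392.80 Cr

Territorial Income Tax: taxable = 5168.00 Cr
  12% × 5168.00 Cr = 620.16 Cr
Unemployment Insurance: 3% × 5168.00 Cr = 155.04 Cr
Total withheld: 620.16 Cr + 155.04 Cr = 775.20 Cr
Net pay: 5168.00 Cr − 775.20 Cr = 4392.80 Cr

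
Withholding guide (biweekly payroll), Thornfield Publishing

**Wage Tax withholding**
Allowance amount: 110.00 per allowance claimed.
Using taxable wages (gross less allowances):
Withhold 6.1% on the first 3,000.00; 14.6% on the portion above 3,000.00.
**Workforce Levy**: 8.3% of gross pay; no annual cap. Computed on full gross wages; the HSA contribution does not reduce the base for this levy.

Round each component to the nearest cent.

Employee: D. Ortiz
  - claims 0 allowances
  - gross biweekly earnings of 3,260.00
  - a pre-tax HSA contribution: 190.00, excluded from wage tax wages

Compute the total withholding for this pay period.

Wage Tax: taxable = 3,260.00 − 190.00 = 3,070.00
  183.00 + 14.6% × (3,070.00 − 3,000.00) = 183.00 + 14.6% × 70.00 = 193.22
Workforce Levy: 8.3% × 3,260.00 = 270.58
Total: 193.22 + 270.58 = 463.80

463.80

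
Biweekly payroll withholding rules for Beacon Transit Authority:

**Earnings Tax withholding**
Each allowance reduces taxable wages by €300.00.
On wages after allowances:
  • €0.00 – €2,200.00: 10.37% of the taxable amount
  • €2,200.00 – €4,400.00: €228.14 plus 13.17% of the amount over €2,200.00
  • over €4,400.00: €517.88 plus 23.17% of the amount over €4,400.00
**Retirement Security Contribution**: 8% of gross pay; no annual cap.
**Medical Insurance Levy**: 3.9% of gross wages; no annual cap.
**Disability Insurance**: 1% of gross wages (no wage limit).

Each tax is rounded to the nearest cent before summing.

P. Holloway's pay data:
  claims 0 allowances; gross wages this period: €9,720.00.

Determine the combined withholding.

€3,004.40

Earnings Tax: taxable = €9,720.00
  €517.88 + 23.17% × (€9,720.00 − €4,400.00) = €517.88 + 23.17% × €5,320.00 = €1,750.52
Retirement Security Contribution: 8% × €9,720.00 = €777.60
Medical Insurance Levy: 3.9% × €9,720.00 = €379.08
Disability Insurance: 1% × €9,720.00 = €97.20
Total: €1,750.52 + €777.60 + €379.08 + €97.20 = €3,004.40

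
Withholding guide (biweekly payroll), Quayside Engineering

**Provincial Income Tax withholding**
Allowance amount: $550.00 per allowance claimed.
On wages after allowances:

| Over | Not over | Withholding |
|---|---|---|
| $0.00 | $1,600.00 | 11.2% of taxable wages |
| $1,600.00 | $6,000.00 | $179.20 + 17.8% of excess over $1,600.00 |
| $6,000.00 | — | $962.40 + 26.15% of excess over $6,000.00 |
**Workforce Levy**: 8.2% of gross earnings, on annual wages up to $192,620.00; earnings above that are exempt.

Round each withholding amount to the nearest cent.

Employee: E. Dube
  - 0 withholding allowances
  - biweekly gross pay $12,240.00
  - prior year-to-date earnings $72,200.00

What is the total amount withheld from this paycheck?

$3,597.84

Provincial Income Tax: taxable = $12,240.00
  $962.40 + 26.15% × ($12,240.00 − $6,000.00) = $962.40 + 26.15% × $6,240.00 = $2,594.16
Workforce Levy: 8.2% × $12,240.00 = $1,003.68
Total: $2,594.16 + $1,003.68 = $3,597.84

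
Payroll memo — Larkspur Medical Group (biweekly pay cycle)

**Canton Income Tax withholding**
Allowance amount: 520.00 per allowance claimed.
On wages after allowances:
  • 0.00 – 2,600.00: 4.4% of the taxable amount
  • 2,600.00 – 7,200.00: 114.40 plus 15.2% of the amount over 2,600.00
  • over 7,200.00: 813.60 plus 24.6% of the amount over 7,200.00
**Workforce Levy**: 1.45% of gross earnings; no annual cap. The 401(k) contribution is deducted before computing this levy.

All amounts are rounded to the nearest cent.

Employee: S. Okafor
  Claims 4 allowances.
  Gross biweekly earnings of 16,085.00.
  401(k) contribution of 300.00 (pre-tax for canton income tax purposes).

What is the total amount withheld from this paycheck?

2,642.71

Canton Income Tax: taxable = 16,085.00 − 300.00 − 4×520.00 = 13,705.00
  813.60 + 24.6% × (13,705.00 − 7,200.00) = 813.60 + 24.6% × 6,505.00 = 2,413.83
Workforce Levy: 1.45% × 15,785.00 = 228.88
Total: 2,413.83 + 228.88 = 2,642.71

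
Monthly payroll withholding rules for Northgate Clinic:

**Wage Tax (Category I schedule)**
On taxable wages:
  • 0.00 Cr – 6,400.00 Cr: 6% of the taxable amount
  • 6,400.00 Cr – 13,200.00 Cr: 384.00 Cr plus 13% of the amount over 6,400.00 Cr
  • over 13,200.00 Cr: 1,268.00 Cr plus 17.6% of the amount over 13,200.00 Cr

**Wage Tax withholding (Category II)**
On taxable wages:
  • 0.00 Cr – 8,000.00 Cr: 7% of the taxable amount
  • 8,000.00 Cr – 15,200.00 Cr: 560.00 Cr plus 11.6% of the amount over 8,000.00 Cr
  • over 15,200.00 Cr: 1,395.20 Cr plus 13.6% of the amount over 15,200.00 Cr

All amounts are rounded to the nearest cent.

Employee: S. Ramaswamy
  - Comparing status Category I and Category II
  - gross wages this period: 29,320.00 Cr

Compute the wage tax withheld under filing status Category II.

3,315.52 Cr

Wage Tax (Category II): taxable = 29,320.00 Cr
  1,395.20 Cr + 13.6% × (29,320.00 Cr − 15,200.00 Cr) = 1,395.20 Cr + 13.6% × 14,120.00 Cr = 3,315.52 Cr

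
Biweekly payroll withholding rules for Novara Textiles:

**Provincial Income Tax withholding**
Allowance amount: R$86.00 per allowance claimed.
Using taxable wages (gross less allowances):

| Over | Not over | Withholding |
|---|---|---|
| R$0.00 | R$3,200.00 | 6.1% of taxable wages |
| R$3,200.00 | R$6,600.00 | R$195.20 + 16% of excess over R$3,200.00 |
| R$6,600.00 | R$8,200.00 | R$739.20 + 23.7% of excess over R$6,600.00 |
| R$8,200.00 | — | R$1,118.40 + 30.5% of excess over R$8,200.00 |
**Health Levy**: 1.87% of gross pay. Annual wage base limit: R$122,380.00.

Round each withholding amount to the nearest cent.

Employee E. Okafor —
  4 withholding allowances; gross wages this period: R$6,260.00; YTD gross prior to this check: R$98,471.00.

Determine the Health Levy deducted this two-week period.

R$117.06

Health Levy: 1.87% × R$6,260.00 = R$117.06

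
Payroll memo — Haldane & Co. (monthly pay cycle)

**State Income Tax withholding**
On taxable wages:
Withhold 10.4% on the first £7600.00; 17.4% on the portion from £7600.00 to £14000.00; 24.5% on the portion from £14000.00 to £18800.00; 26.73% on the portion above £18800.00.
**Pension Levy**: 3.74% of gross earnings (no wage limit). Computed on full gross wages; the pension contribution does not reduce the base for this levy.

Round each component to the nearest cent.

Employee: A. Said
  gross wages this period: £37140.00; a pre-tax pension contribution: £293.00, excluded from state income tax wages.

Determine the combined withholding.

State Income Tax: taxable = £37140.00 − £293.00 = £36847.00
  £3080.00 + 26.73% × (£36847.00 − £18800.00) = £3080.00 + 26.73% × £18047.00 = £7903.96
Pension Levy: 3.74% × £37140.00 = £1389.04
Total: £7903.96 + £1389.04 = £9293.00

£9293.00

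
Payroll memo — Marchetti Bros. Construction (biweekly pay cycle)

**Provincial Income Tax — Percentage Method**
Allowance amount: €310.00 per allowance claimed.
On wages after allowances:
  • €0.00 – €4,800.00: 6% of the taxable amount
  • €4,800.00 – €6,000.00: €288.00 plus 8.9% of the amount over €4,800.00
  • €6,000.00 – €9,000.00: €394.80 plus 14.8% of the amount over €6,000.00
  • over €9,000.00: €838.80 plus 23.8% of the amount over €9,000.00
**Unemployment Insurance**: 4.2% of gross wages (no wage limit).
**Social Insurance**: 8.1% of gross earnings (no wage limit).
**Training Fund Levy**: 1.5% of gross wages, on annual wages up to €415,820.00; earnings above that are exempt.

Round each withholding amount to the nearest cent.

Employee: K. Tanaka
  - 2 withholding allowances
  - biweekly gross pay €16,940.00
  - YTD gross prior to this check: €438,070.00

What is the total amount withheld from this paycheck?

€4,664.58

Provincial Income Tax: taxable = €16,940.00 − 2×€310.00 = €16,320.00
  €838.80 + 23.8% × (€16,320.00 − €9,000.00) = €838.80 + 23.8% × €7,320.00 = €2,580.96
Unemployment Insurance: 4.2% × €16,940.00 = €711.48
Social Insurance: 8.1% × €16,940.00 = €1,372.14
Training Fund Levy: YTD €438,070.00 ≥ cap €415,820.00 → €0.00
Total: €2,580.96 + €711.48 + €1,372.14 + €0.00 = €4,664.58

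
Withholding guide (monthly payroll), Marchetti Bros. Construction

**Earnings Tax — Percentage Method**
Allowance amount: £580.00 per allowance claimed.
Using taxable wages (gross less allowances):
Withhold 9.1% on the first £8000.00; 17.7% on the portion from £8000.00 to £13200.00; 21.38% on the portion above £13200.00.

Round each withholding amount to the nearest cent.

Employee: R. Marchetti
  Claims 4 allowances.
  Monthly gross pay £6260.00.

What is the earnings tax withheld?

Earnings Tax: taxable = £6260.00 − 4×£580.00 = £3940.00
  9.1% × £3940.00 = £358.54

£358.54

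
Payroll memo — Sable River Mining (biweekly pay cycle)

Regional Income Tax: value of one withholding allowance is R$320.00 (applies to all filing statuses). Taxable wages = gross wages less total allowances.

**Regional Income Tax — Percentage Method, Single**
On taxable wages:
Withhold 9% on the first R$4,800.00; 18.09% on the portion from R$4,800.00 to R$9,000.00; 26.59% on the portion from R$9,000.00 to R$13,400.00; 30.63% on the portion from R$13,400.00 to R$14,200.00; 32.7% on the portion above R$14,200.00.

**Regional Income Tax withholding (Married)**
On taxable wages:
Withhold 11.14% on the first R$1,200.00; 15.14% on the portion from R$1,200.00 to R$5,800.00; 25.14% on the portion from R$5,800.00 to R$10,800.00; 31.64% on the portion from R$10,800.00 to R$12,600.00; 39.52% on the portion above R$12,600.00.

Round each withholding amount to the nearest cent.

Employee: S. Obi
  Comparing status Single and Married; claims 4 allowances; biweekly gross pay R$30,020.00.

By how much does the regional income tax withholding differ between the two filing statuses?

R$1,673.81

Regional Income Tax (Single): taxable = R$30,020.00 − 4×R$320.00 = R$28,740.00
  R$2,606.78 + 32.7% × (R$28,740.00 − R$14,200.00) = R$2,606.78 + 32.7% × R$14,540.00 = R$7,361.36
Regional Income Tax (Married): taxable = R$30,020.00 − 4×R$320.00 = R$28,740.00
  R$2,656.64 + 39.52% × (R$28,740.00 − R$12,600.00) = R$2,656.64 + 39.52% × R$16,140.00 = R$9,035.17
Difference: |R$7,361.36 − R$9,035.17| = R$1,673.81 (higher under Married)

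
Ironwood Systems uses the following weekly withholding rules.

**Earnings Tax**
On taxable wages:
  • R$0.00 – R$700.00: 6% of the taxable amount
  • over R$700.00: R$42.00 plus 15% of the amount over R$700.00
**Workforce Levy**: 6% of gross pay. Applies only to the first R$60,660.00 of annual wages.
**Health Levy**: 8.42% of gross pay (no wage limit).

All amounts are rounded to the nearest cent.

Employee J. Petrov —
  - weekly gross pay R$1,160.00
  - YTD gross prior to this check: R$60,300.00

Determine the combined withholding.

R$230.27

Earnings Tax: taxable = R$1,160.00
  R$42.00 + 15% × (R$1,160.00 − R$700.00) = R$42.00 + 15% × R$460.00 = R$111.00
Workforce Levy: cap R$60,660.00 − YTD R$60,300.00 = R$360.00 subject; 6% × R$360.00 = R$21.60
Health Levy: 8.42% × R$1,160.00 = R$97.67
Total: R$111.00 + R$21.60 + R$97.67 = R$230.27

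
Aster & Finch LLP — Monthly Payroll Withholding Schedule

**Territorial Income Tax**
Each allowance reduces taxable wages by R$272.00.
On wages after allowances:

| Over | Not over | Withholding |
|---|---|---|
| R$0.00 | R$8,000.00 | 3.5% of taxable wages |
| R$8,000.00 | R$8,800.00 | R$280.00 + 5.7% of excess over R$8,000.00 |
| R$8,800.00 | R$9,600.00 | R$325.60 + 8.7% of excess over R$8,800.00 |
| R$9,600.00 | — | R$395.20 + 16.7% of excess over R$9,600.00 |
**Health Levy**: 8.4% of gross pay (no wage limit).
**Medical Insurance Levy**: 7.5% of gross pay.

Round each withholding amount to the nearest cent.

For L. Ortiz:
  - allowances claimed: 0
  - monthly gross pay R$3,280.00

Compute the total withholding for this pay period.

Territorial Income Tax: taxable = R$3,280.00
  3.5% × R$3,280.00 = R$114.80
Health Levy: 8.4% × R$3,280.00 = R$275.52
Medical Insurance Levy: 7.5% × R$3,280.00 = R$246.00
Total: R$114.80 + R$275.52 + R$246.00 = R$636.32

R$636.32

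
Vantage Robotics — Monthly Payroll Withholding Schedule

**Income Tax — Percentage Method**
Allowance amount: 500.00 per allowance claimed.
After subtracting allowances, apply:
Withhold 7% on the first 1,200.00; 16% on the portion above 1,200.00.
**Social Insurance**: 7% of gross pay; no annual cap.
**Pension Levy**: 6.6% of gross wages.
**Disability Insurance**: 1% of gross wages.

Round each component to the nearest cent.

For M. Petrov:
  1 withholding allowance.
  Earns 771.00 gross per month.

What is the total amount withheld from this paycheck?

Income Tax: taxable = 771.00 − 1×500.00 = 271.00
  7% × 271.00 = 18.97
Social Insurance: 7% × 771.00 = 53.97
Pension Levy: 6.6% × 771.00 = 50.89
Disability Insurance: 1% × 771.00 = 7.71
Total: 18.97 + 53.97 + 50.89 + 7.71 = 131.54

131.54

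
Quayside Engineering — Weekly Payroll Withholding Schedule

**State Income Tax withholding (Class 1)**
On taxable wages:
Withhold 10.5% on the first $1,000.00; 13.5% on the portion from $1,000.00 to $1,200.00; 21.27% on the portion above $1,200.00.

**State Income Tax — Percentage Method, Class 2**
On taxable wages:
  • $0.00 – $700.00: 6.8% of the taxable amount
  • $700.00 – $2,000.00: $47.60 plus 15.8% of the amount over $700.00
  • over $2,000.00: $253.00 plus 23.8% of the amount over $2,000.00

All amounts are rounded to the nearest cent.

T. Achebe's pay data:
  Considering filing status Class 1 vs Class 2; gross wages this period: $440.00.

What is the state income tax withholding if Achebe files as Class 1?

State Income Tax (Class 1): taxable = $440.00
  10.5% × $440.00 = $46.20

$46.20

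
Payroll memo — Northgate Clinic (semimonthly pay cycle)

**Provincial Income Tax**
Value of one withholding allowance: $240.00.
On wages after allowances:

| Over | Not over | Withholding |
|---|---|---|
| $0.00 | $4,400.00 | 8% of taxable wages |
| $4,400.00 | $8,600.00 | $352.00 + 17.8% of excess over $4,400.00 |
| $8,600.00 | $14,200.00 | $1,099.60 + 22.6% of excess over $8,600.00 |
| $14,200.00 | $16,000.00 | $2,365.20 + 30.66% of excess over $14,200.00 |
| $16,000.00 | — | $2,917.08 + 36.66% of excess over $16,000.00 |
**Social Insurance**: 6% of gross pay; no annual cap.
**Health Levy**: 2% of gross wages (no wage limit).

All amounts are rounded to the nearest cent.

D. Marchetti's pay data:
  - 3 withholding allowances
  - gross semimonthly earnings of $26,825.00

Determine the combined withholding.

$8,767.57

Provincial Income Tax: taxable = $26,825.00 − 3×$240.00 = $26,105.00
  $2,917.08 + 36.66% × ($26,105.00 − $16,000.00) = $2,917.08 + 36.66% × $10,105.00 = $6,621.57
Social Insurance: 6% × $26,825.00 = $1,609.50
Health Levy: 2% × $26,825.00 = $536.50
Total: $6,621.57 + $1,609.50 + $536.50 = $8,767.57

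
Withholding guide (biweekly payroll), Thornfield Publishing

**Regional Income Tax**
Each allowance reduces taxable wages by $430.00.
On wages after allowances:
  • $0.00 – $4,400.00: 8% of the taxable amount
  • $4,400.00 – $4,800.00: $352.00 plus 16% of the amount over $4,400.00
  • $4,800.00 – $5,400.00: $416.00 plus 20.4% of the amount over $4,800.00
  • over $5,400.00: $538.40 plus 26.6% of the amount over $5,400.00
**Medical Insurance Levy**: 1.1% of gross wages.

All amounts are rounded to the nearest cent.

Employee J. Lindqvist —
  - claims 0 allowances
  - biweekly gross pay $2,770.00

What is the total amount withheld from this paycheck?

$252.07

Regional Income Tax: taxable = $2,770.00
  8% × $2,770.00 = $221.60
Medical Insurance Levy: 1.1% × $2,770.00 = $30.47
Total: $221.60 + $30.47 = $252.07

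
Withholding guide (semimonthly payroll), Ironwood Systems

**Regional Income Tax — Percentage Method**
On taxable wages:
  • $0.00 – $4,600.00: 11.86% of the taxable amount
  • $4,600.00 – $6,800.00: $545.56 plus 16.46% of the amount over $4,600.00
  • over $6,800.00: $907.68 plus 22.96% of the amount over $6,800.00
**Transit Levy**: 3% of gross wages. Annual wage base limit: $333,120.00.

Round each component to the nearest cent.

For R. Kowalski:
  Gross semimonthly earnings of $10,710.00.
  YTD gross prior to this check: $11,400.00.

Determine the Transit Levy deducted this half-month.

$321.30

Transit Levy: 3% × $10,710.00 = $321.30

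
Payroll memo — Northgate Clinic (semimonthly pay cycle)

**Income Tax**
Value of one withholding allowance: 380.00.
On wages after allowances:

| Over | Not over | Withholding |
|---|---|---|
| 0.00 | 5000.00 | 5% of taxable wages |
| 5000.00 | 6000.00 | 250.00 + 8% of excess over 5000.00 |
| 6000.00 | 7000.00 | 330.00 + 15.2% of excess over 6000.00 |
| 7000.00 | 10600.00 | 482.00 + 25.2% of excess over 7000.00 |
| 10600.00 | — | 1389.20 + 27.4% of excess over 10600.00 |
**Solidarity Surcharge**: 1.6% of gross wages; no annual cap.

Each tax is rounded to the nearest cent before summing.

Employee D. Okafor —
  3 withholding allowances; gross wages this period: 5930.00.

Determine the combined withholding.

334.38

Income Tax: taxable = 5930.00 − 3×380.00 = 4790.00
  5% × 4790.00 = 239.50
Solidarity Surcharge: 1.6% × 5930.00 = 94.88
Total: 239.50 + 94.88 = 334.38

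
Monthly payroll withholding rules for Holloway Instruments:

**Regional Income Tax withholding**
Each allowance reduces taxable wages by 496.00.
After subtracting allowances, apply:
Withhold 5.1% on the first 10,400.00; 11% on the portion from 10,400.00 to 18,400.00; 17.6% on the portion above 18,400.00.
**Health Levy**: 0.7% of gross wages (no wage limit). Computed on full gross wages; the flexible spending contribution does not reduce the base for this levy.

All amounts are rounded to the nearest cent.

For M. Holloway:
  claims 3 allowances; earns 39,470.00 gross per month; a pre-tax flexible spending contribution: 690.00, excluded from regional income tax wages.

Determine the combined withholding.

5,011.68

Regional Income Tax: taxable = 39,470.00 − 690.00 − 3×496.00 = 37,292.00
  1,410.40 + 17.6% × (37,292.00 − 18,400.00) = 1,410.40 + 17.6% × 18,892.00 = 4,735.39
Health Levy: 0.7% × 39,470.00 = 276.29
Total: 4,735.39 + 276.29 = 5,011.68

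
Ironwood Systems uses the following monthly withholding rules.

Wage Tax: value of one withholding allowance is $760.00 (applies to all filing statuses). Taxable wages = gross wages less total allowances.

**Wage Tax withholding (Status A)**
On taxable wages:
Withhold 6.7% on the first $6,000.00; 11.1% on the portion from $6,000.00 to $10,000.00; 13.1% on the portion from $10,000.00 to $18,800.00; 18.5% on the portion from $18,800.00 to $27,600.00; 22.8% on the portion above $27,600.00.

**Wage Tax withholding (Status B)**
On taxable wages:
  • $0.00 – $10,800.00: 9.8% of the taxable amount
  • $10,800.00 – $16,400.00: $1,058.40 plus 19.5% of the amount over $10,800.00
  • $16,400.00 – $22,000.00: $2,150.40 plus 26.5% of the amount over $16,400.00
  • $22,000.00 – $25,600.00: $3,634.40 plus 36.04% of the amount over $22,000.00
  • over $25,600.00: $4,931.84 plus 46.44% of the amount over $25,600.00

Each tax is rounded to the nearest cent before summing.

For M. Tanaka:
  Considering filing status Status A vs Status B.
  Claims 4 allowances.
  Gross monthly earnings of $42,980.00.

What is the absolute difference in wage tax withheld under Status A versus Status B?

Wage Tax (Status A): taxable = $42,980.00 − 4×$760.00 = $39,940.00
  $3,626.80 + 22.8% × ($39,940.00 − $27,600.00) = $3,626.80 + 22.8% × $12,340.00 = $6,440.32
Wage Tax (Status B): taxable = $42,980.00 − 4×$760.00 = $39,940.00
  $4,931.84 + 46.44% × ($39,940.00 − $25,600.00) = $4,931.84 + 46.44% × $14,340.00 = $11,591.34
Difference: |$6,440.32 − $11,591.34| = $5,151.02 (higher under Status B)

$5,151.02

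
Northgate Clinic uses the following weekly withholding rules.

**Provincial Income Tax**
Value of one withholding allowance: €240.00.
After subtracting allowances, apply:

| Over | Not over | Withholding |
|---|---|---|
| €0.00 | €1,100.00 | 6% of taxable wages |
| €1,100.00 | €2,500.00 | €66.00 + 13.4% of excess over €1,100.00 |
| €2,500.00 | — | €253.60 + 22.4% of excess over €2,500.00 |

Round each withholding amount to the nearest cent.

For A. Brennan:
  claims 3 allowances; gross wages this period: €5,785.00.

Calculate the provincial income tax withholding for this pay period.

€828.16

Provincial Income Tax: taxable = €5,785.00 − 3×€240.00 = €5,065.00
  €253.60 + 22.4% × (€5,065.00 − €2,500.00) = €253.60 + 22.4% × €2,565.00 = €828.16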